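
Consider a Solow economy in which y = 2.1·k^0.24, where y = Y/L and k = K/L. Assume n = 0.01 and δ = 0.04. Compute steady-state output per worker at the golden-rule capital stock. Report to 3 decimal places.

The effective depreciation rate is n + δ = 0.01 + 0.04 = 0.05.
Setting f'(k) = n+δ gives 0.24·2.1·k^(0.24−1) = 0.05, hence k_gold = (0.24·2.1/0.05)^(1/0.76) ≈ 20.9095.
Output: y_gold = 2.1·k_gold^0.24 = 2.1·20.9095^0.24 ≈ 4.3561.

y_gold ≈ 4.356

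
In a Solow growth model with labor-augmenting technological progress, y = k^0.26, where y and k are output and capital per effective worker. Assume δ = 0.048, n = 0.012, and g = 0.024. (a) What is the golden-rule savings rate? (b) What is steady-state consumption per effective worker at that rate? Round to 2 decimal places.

(a) s_gold = 0.26; (b) c_gold ≈ 1.10

n + g + δ = 0.012 + 0.024 + 0.048 = 0.084.
For Cobb-Douglas, s_gold equals capital's share: s_gold = 0.26.
Golden rule sets MPK = n+g+δ: 0.26·k^(0.26−1) = 0.084, so k_gold = (0.26/0.084)^(1/0.74) ≈ 4.6036.
y_gold = 4.6036^0.26 ≈ 1.4873; c_gold = (1−0.26)·y_gold ≈ 1.1006.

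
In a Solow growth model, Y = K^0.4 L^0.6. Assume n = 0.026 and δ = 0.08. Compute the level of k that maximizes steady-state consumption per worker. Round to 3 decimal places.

k_gold ≈ 9.147

n + δ = 0.026 + 0.08 = 0.106.
Maximizing c = f(k) − (n+δ)·k gives f'(k) = n+δ, i.e. 0.4·k^(0.4−1) = 0.106, so k_gold = (0.4/0.106)^(1/0.6) ≈ 9.1465.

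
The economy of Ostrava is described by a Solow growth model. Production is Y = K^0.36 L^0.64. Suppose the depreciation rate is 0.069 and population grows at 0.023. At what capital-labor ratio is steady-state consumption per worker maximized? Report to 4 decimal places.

k_gold ≈ 8.4295

The effective depreciation rate is n + δ = 0.023 + 0.069 = 0.092.
Setting f'(k) = n+δ gives 0.36·k^(0.36−1) = 0.092, hence k_gold = (0.36/0.092)^(1/0.64) ≈ 8.4295.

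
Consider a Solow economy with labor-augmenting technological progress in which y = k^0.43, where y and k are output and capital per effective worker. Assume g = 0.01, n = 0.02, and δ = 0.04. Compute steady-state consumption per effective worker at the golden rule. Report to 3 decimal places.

c_gold ≈ 2.242

n + g + δ = 0.02 + 0.01 + 0.04 = 0.07.
Setting f'(k) = n+g+δ gives 0.43·k^(0.43−1) = 0.07, hence k_gold = (0.43/0.07)^(1/0.57) ≈ 24.1605.
y_gold = 24.1605^0.43 ≈ 3.9331.
c_gold = y_gold − (n+g+δ)·k_gold = 3.9331 − 0.07·24.1605 ≈ 2.2419.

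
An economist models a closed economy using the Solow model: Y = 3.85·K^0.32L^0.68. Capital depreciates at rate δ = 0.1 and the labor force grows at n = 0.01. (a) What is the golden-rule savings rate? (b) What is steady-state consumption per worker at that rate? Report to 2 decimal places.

Break-even investment rate: n + δ = 0.01 + 0.1 = 0.11.
For Cobb-Douglas, s_gold equals capital's share: s_gold = 0.32.
Golden rule sets MPK = n+δ: 0.32·3.85·k^(0.32−1) = 0.11, so k_gold = (0.32·3.85/0.11)^(1/0.68) ≈ 34.9114.
y_gold = 3.85·34.9114^0.32 ≈ 12.0008; c_gold = (1−0.32)·y_gold ≈ 8.1605.

(a) s_gold = 0.32; (b) c_gold ≈ 8.16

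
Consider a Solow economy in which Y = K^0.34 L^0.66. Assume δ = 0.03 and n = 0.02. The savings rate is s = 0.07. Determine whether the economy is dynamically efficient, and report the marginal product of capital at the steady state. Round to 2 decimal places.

dynamically efficient; MPK ≈ 0.24

n + δ = 0.02 + 0.03 = 0.05.
Steady-state k*: s·k^0.34 = 0.05·k gives k* = (0.07/0.05)^(1/0.66) ≈ 1.6650.
MPK = 0.34·1.6650^(-0.66) ≈ 0.2429.
MPK > n+δ = 0.05, so the economy is dynamically efficient (under-saving).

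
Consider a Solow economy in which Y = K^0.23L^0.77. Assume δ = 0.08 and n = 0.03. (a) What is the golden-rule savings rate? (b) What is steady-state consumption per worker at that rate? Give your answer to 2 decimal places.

The effective depreciation rate is n + δ = 0.03 + 0.08 = 0.11.
For Cobb-Douglas, s_gold equals capital's share: s_gold = 0.23.
Golden rule sets MPK = n+δ: 0.23·k^(0.23−1) = 0.11, so k_gold = (0.23/0.11)^(1/0.77) ≈ 2.6063.
y_gold = 2.6063^0.23 ≈ 1.2465; c_gold = (1−0.23)·y_gold ≈ 0.9598.

(a) s_gold = 0.23; (b) c_gold ≈ 0.96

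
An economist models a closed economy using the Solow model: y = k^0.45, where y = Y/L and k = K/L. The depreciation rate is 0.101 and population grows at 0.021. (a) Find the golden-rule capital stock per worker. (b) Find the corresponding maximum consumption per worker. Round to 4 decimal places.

Capital per worker breaks even when investment replaces (n + δ)·k; here n + δ = 0.122.
Golden rule sets MPK = n+δ: 0.45·k^(0.45−1) = 0.122, so k_gold = (0.45/0.122)^(1/0.55) ≈ 10.7310.
y_gold = 10.7310^0.45 ≈ 2.9093; c_gold = y_gold − 0.122·k_gold ≈ 1.6001.

(a) k_gold ≈ 10.7310; (b) c_gold ≈ 1.6001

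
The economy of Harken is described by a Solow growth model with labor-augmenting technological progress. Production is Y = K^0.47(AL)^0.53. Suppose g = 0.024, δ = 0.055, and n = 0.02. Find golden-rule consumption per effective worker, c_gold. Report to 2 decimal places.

Capital per effective worker breaks even when investment replaces (n + g + δ)·k; here n + g + δ = 0.099.
At the golden rule the marginal product of capital equals n+g+δ: 0.47·k^(0.47−1) = 0.099. Solving, k_gold = (0.47/0.099)^(1/0.53) ≈ 18.8949.
y_gold = 18.8949^0.47 ≈ 3.9800.
c_gold = y_gold − (n+g+δ)·k_gold = 3.9800 − 0.099·18.8949 ≈ 2.1094.

c_gold ≈ 2.11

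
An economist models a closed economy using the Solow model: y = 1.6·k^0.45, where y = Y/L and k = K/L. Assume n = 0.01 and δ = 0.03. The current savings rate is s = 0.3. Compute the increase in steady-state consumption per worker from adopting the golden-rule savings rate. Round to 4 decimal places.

n + δ = 0.01 + 0.03 = 0.04.
Current steady state (s = 0.3): k* = (0.3·1.6/0.04)^(1/0.55) ≈ 91.6532, y* = 1.6·91.6532^0.45 ≈ 12.2204, c* = (1−0.3)·12.2204 ≈ 8.5543.
Maximizing c = f(k) − (n+δ)·k gives f'(k) = n+δ, i.e. 0.45·1.6·k^(0.45−1) = 0.04, so k_gold = (0.45·1.6/0.04)^(1/0.55) ≈ 191.5639.
y_gold = 1.6·191.5639^0.45 ≈ 17.0279, c_gold = y_gold − 0.04·k_gold ≈ 9.3653.
Gain: Δc = 9.3653 − 8.5543 ≈ 0.8110.

Δc ≈ 0.8110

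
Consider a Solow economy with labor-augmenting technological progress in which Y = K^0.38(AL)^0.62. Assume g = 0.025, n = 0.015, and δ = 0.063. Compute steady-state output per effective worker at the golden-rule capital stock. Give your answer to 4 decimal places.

y_gold ≈ 2.2258

n + g + δ = 0.015 + 0.025 + 0.063 = 0.103.
Maximizing c = f(k) − (n+g+δ)·k gives f'(k) = n+g+δ, i.e. 0.38·k^(0.38−1) = 0.103, so k_gold = (0.38/0.103)^(1/0.62) ≈ 8.2116.
Output: y_gold = k_gold^0.38 = 8.2116^0.38 ≈ 2.2258.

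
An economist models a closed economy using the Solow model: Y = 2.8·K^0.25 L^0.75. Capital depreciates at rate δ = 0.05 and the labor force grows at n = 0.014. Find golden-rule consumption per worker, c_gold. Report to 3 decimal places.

Capital per worker breaks even when investment replaces (n + δ)·k; here n + δ = 0.064.
Setting f'(k) = n+δ gives 0.25·2.8·k^(0.25−1) = 0.064, hence k_gold = (0.25·2.8/0.064)^(1/0.75) ≈ 24.2786.
y_gold = 2.8·24.2786^0.25 ≈ 6.2153.
c_gold = y_gold − (n+δ)·k_gold = 6.2153 − 0.064·24.2786 ≈ 4.6615.

c_gold ≈ 4.661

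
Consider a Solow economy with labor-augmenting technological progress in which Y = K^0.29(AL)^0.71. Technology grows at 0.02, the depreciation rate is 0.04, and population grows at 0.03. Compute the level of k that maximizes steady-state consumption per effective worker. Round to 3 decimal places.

n + g + δ = 0.03 + 0.02 + 0.04 = 0.09.
Setting f'(k) = n+g+δ gives 0.29·k^(0.29−1) = 0.09, hence k_gold = (0.29/0.09)^(1/0.71) ≈ 5.1965.

k_gold ≈ 5.197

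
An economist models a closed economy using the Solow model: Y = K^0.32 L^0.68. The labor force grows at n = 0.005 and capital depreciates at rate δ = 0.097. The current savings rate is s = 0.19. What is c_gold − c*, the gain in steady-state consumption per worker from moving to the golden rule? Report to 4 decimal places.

Δc ≈ 0.0791

Break-even investment rate: n + δ = 0.005 + 0.097 = 0.102.
Current steady state (s = 0.19): k* = (0.19/0.102)^(1/0.68) ≈ 2.4962, y* = 2.4962^0.32 ≈ 1.3401, c* = (1−0.19)·1.3401 ≈ 1.0855.
At the golden rule the marginal product of capital equals n+δ: 0.32·k^(0.32−1) = 0.102. Solving, k_gold = (0.32/0.102)^(1/0.68) ≈ 5.3730.
y_gold = 5.3730^0.32 ≈ 1.7127, c_gold = y_gold − 0.102·k_gold ≈ 1.1646.
Gain: Δc = 1.1646 − 1.0855 ≈ 0.0791.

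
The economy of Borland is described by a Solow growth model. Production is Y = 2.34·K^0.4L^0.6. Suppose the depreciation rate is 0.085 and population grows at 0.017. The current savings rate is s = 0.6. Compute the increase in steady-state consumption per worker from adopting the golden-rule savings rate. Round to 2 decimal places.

Δc ≈ 0.78

The effective depreciation rate is n + δ = 0.017 + 0.085 = 0.102.
Current steady state (s = 0.6): k* = (0.6·2.34/0.102)^(1/0.6) ≈ 79.0578, y* = 2.34·79.0578^0.4 ≈ 13.4398, c* = (1−0.6)·13.4398 ≈ 5.3759.
Maximizing c = f(k) − (n+δ)·k gives f'(k) = n+δ, i.e. 0.4·2.34·k^(0.4−1) = 0.102, so k_gold = (0.4·2.34/0.102)^(1/0.6) ≈ 40.2216.
y_gold = 2.34·40.2216^0.4 ≈ 10.2565, c_gold = y_gold − 0.102·k_gold ≈ 6.1539.
Gain: Δc = 6.1539 − 5.3759 ≈ 0.7780.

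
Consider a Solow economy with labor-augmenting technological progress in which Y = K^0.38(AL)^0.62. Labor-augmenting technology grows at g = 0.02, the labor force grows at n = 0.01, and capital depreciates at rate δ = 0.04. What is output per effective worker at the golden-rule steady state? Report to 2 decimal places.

y_gold ≈ 2.82

Break-even investment rate: n + g + δ = 0.01 + 0.02 + 0.04 = 0.07.
Golden rule sets MPK = n+g+δ: 0.38·k^(0.38−1) = 0.07, so k_gold = (0.38/0.07)^(1/0.62) ≈ 15.3101.
Output: y_gold = k_gold^0.38 = 15.3101^0.38 ≈ 2.8203.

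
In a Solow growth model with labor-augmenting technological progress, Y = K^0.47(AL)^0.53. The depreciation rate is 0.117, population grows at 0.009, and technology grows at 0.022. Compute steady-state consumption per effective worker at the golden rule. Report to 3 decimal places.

Capital per effective worker breaks even when investment replaces (n + g + δ)·k; here n + g + δ = 0.148.
Setting f'(k) = n+g+δ gives 0.47·k^(0.47−1) = 0.148, hence k_gold = (0.47/0.148)^(1/0.53) ≈ 8.8483.
y_gold = 8.8483^0.47 ≈ 2.7863.
c_gold = y_gold − (n+g+δ)·k_gold = 2.7863 − 0.148·8.8483 ≈ 1.4767.

c_gold ≈ 1.477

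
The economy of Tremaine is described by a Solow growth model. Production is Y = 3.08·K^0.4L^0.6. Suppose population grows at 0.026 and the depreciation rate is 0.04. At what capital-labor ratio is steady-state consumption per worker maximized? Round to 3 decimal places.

Break-even investment rate: n + δ = 0.026 + 0.04 = 0.066.
Maximizing c = f(k) − (n+δ)·k gives f'(k) = n+δ, i.e. 0.4·3.08·k^(0.4−1) = 0.066, so k_gold = (0.4·3.08/0.066)^(1/0.6) ≈ 131.3544.

k_gold ≈ 131.354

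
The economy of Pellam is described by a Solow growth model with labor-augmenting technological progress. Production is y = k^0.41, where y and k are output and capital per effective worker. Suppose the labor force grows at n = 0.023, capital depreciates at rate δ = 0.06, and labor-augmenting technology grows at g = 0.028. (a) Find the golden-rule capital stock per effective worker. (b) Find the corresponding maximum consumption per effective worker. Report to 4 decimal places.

n + g + δ = 0.023 + 0.028 + 0.06 = 0.111.
At the golden rule the marginal product of capital equals n+g+δ: 0.41·k^(0.41−1) = 0.111. Solving, k_gold = (0.41/0.111)^(1/0.59) ≈ 9.1579.
y_gold = 9.1579^0.41 ≈ 2.4793; c_gold = y_gold − 0.111·k_gold ≈ 1.4628.

(a) k_gold ≈ 9.1579; (b) c_gold ≈ 1.4628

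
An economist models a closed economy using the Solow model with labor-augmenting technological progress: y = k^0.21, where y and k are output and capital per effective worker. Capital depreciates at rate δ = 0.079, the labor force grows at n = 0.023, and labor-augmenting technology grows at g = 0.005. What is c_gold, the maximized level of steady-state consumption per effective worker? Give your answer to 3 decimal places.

c_gold ≈ 0.945

Break-even investment rate: n + g + δ = 0.023 + 0.005 + 0.079 = 0.107.
At the golden rule the marginal product of capital equals n+g+δ: 0.21·k^(0.21−1) = 0.107. Solving, k_gold = (0.21/0.107)^(1/0.79) ≈ 2.3479.
y_gold = 2.3479^0.21 ≈ 1.1963.
c_gold = y_gold − (n+g+δ)·k_gold = 1.1963 − 0.107·2.3479 ≈ 0.9451.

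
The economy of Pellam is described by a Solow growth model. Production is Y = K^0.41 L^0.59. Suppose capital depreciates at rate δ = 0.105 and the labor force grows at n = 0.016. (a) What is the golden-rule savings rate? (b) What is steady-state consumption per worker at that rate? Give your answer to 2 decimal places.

(a) s_gold = 0.41; (b) c_gold ≈ 1.38

Break-even investment rate: n + δ = 0.016 + 0.105 = 0.121.
For Cobb-Douglas, s_gold equals capital's share: s_gold = 0.41.
Setting f'(k) = n+δ gives 0.41·k^(0.41−1) = 0.121, hence k_gold = (0.41/0.121)^(1/0.59) ≈ 7.9123.
y_gold = 7.9123^0.41 ≈ 2.3351; c_gold = (1−0.41)·y_gold ≈ 1.3777.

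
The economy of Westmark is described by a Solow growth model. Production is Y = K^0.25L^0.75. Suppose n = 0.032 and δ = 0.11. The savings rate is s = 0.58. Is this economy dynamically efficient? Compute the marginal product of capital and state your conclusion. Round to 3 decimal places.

Capital per worker breaks even when investment replaces (n + δ)·k; here n + δ = 0.142.
Steady-state k*: s·k^0.25 = 0.142·k gives k* = (0.58/0.142)^(1/0.75) ≈ 6.5291.
MPK = 0.25·6.5291^(-0.75) ≈ 0.0612.
MPK < n+δ = 0.142, so the economy is dynamically inefficient (over-saving).

dynamically inefficient; MPK ≈ 0.061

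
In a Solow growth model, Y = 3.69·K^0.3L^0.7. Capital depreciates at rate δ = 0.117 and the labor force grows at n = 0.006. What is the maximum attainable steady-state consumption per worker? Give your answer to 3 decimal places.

c_gold ≈ 6.623

n + δ = 0.006 + 0.117 = 0.123.
At the golden rule the marginal product of capital equals n+δ: 0.3·3.69·k^(0.3−1) = 0.123. Solving, k_gold = (0.3·3.69/0.123)^(1/0.7) ≈ 23.0783.
y_gold = 3.69·23.0783^0.3 ≈ 9.4621.
c_gold = y_gold − (n+δ)·k_gold = 9.4621 − 0.123·23.0783 ≈ 6.6235.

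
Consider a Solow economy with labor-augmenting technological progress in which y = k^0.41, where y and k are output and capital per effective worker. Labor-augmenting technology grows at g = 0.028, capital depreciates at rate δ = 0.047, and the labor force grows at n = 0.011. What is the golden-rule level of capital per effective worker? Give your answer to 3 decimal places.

k_gold ≈ 14.114

Capital per effective worker breaks even when investment replaces (n + g + δ)·k; here n + g + δ = 0.086.
Maximizing c = f(k) − (n+g+δ)·k gives f'(k) = n+g+δ, i.e. 0.41·k^(0.41−1) = 0.086, so k_gold = (0.41/0.086)^(1/0.59) ≈ 14.1136.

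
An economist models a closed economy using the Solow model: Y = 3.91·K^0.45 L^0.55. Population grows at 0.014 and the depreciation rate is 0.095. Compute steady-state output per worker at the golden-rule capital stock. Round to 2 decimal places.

n + δ = 0.014 + 0.095 = 0.109.
Maximizing c = f(k) − (n+δ)·k gives f'(k) = n+δ, i.e. 0.45·3.91·k^(0.45−1) = 0.109, so k_gold = (0.45·3.91/0.109)^(1/0.55) ≈ 157.1433.
Output: y_gold = 3.91·k_gold^0.45 = 3.91·157.1433^0.45 ≈ 38.0636.

y_gold ≈ 38.06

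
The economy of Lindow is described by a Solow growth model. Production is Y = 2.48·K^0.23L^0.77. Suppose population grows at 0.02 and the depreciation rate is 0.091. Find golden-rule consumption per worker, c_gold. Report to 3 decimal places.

c_gold ≈ 3.114

Break-even investment rate: n + δ = 0.02 + 0.091 = 0.111.
At the golden rule the marginal product of capital equals n+δ: 0.23·2.48·k^(0.23−1) = 0.111. Solving, k_gold = (0.23·2.48/0.111)^(1/0.77) ≈ 8.3790.
y_gold = 2.48·8.3790^0.23 ≈ 4.0438.
c_gold = y_gold − (n+δ)·k_gold = 4.0438 − 0.111·8.3790 ≈ 3.1137.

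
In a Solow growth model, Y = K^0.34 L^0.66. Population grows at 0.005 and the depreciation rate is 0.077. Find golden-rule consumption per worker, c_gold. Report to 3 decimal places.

The effective depreciation rate is n + δ = 0.005 + 0.077 = 0.082.
Maximizing c = f(k) − (n+δ)·k gives f'(k) = n+δ, i.e. 0.34·k^(0.34−1) = 0.082, so k_gold = (0.34/0.082)^(1/0.66) ≈ 8.6269.
y_gold = 8.6269^0.34 ≈ 2.0806.
c_gold = y_gold − (n+δ)·k_gold = 2.0806 − 0.082·8.6269 ≈ 1.3732.

c_gold ≈ 1.373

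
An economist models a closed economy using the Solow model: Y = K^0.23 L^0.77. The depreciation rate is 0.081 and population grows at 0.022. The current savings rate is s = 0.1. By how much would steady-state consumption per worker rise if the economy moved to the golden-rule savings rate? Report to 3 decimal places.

Capital per worker breaks even when investment replaces (n + δ)·k; here n + δ = 0.103.
Current steady state (s = 0.1): k* = (0.1/0.103)^(1/0.77) ≈ 0.9623, y* = 0.9623^0.23 ≈ 0.9912, c* = (1−0.1)·0.9912 ≈ 0.8921.
Setting f'(k) = n+δ gives 0.23·k^(0.23−1) = 0.103, hence k_gold = (0.23/0.103)^(1/0.77) ≈ 2.8386.
y_gold = 2.8386^0.23 ≈ 1.2712, c_gold = y_gold − 0.103·k_gold ≈ 0.9788.
Gain: Δc = 0.9788 − 0.8921 ≈ 0.0867.

Δc ≈ 0.087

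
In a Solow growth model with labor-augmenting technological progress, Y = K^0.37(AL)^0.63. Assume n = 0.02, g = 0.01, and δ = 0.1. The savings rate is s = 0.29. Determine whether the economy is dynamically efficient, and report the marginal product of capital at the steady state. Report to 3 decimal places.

dynamically efficient; MPK ≈ 0.166

The effective depreciation rate is n + g + δ = 0.02 + 0.01 + 0.1 = 0.13.
Steady-state k*: s·k^0.37 = 0.13·k gives k* = (0.29/0.13)^(1/0.63) ≈ 3.5736.
MPK = 0.37·3.5736^(-0.63) ≈ 0.1659.
MPK > n+g+δ = 0.13, so the economy is dynamically efficient (under-saving).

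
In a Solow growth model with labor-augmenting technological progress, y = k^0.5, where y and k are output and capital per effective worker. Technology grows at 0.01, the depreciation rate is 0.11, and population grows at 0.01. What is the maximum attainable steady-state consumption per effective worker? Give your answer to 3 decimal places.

c_gold ≈ 1.923

n + g + δ = 0.01 + 0.01 + 0.11 = 0.13.
Golden rule sets MPK = n+g+δ: 0.5·k^(0.5−1) = 0.13, so k_gold = (0.5/0.13)^(1/0.5) ≈ 14.7929.
y_gold = 14.7929^0.5 ≈ 3.8462.
c_gold = y_gold − (n+g+δ)·k_gold = 3.8462 − 0.13·14.7929 ≈ 1.9231.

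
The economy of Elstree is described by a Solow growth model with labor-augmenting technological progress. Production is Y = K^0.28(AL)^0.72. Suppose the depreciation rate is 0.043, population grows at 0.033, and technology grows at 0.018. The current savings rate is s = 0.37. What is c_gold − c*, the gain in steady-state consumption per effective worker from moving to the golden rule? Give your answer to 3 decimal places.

Δc ≈ 0.027

The effective depreciation rate is n + g + δ = 0.033 + 0.018 + 0.043 = 0.094.
Current steady state (s = 0.37): k* = (0.37/0.094)^(1/0.72) ≈ 6.7064, y* = 6.7064^0.28 ≈ 1.7038, c* = (1−0.37)·1.7038 ≈ 1.0734.
At the golden rule the marginal product of capital equals n+g+δ: 0.28·k^(0.28−1) = 0.094. Solving, k_gold = (0.28/0.094)^(1/0.72) ≈ 4.5538.
y_gold = 4.5538^0.28 ≈ 1.5288, c_gold = y_gold − 0.094·k_gold ≈ 1.1007.
Gain: Δc = 1.1007 − 1.0734 ≈ 0.0273.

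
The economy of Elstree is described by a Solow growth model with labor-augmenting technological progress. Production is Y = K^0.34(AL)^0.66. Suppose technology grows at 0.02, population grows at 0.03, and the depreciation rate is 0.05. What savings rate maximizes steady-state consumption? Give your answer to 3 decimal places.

Capital per effective worker breaks even when investment replaces (n + g + δ)·k; here n + g + δ = 0.1.
At the golden rule MPK = n+g+δ, and in any Cobb-Douglas steady state s = (n+g+δ)·k/y = MPK·k/y = capital's share 0.34.

s_gold = 0.340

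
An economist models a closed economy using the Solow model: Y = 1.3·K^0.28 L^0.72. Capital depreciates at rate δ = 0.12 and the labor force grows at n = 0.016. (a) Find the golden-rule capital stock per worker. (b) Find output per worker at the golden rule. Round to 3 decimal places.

(a) k_gold ≈ 3.925; (b) y_gold ≈ 1.906

Capital per worker breaks even when investment replaces (n + δ)·k; here n + δ = 0.136.
Maximizing c = f(k) − (n+δ)·k gives f'(k) = n+δ, i.e. 0.28·1.3·k^(0.28−1) = 0.136, so k_gold = (0.28·1.3/0.136)^(1/0.72) ≈ 3.9250.
y_gold = 1.3·3.9250^0.28 ≈ 1.9064.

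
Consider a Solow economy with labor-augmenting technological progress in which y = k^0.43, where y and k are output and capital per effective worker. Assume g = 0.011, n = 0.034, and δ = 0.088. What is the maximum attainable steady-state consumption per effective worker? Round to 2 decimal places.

The effective depreciation rate is n + g + δ = 0.034 + 0.011 + 0.088 = 0.133.
Maximizing c = f(k) − (n+g+δ)·k gives f'(k) = n+g+δ, i.e. 0.43·k^(0.43−1) = 0.133, so k_gold = (0.43/0.133)^(1/0.57) ≈ 7.8355.
y_gold = 7.8355^0.43 ≈ 2.4235.
c_gold = y_gold − (n+g+δ)·k_gold = 2.4235 − 0.133·7.8355 ≈ 1.3814.

c_gold ≈ 1.38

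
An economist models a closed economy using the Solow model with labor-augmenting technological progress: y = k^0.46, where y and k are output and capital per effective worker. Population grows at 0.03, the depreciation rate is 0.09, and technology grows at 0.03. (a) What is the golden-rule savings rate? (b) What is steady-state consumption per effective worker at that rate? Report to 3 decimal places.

Capital per effective worker breaks even when investment replaces (n + g + δ)·k; here n + g + δ = 0.15.
For Cobb-Douglas, s_gold equals capital's share: s_gold = 0.46.
Setting f'(k) = n+g+δ gives 0.46·k^(0.46−1) = 0.15, hence k_gold = (0.46/0.15)^(1/0.54) ≈ 7.9659.
y_gold = 7.9659^0.46 ≈ 2.5976; c_gold = (1−0.46)·y_gold ≈ 1.4027.

(a) s_gold = 0.460; (b) c_gold ≈ 1.403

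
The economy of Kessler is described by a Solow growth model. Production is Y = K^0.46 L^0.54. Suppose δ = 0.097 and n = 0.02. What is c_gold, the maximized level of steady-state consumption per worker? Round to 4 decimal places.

c_gold ≈ 1.7333

Break-even investment rate: n + δ = 0.02 + 0.097 = 0.117.
Maximizing c = f(k) − (n+δ)·k gives f'(k) = n+δ, i.e. 0.46·k^(0.46−1) = 0.117, so k_gold = (0.46/0.117)^(1/0.54) ≈ 12.6200.
y_gold = 12.6200^0.46 ≈ 3.2099.
c_gold = y_gold − (n+δ)·k_gold = 3.2099 − 0.117·12.6200 ≈ 1.7333.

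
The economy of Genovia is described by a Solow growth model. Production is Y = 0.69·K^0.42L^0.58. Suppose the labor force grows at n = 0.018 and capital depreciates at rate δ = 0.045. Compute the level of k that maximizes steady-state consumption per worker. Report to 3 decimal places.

Break-even investment rate: n + δ = 0.018 + 0.045 = 0.063.
Setting f'(k) = n+δ gives 0.42·0.69·k^(0.42−1) = 0.063, hence k_gold = (0.42·0.69/0.063)^(1/0.58) ≈ 13.8895.

k_gold ≈ 13.889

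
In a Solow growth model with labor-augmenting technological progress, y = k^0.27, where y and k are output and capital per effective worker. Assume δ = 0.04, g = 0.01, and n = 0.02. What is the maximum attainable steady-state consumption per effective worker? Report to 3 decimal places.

n + g + δ = 0.02 + 0.01 + 0.04 = 0.07.
Maximizing c = f(k) − (n+g+δ)·k gives f'(k) = n+g+δ, i.e. 0.27·k^(0.27−1) = 0.07, so k_gold = (0.27/0.07)^(1/0.73) ≈ 6.3548.
y_gold = 6.3548^0.27 ≈ 1.6475.
c_gold = y_gold − (n+g+δ)·k_gold = 1.6475 − 0.07·6.3548 ≈ 1.2027.

c_gold ≈ 1.203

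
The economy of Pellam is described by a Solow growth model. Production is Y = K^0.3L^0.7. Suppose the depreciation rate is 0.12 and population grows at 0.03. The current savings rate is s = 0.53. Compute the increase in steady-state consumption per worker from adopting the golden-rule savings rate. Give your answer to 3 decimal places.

Capital per worker breaks even when investment replaces (n + δ)·k; here n + δ = 0.15.
Current steady state (s = 0.53): k* = (0.53/0.15)^(1/0.7) ≈ 6.0691, y* = 6.0691^0.3 ≈ 1.7177, c* = (1−0.53)·1.7177 ≈ 0.8073.
Golden rule sets MPK = n+δ: 0.3·k^(0.3−1) = 0.15, so k_gold = (0.3/0.15)^(1/0.7) ≈ 2.6918.
y_gold = 2.6918^0.3 ≈ 1.3459, c_gold = y_gold − 0.15·k_gold ≈ 0.9421.
Gain: Δc = 0.9421 − 0.8073 ≈ 0.1348.

Δc ≈ 0.135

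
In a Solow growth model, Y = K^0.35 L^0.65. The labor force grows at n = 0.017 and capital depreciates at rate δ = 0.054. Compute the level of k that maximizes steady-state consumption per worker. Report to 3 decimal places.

k_gold ≈ 11.638

n + δ = 0.017 + 0.054 = 0.071.
Golden rule sets MPK = n+δ: 0.35·k^(0.35−1) = 0.071, so k_gold = (0.35/0.071)^(1/0.65) ≈ 11.6375.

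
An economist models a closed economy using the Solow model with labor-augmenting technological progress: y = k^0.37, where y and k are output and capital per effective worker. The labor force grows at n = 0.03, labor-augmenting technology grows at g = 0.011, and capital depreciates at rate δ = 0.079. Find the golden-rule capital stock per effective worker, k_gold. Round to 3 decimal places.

The effective depreciation rate is n + g + δ = 0.03 + 0.011 + 0.079 = 0.12.
Maximizing c = f(k) − (n+g+δ)·k gives f'(k) = n+g+δ, i.e. 0.37·k^(0.37−1) = 0.12, so k_gold = (0.37/0.12)^(1/0.63) ≈ 5.9734.

k_gold ≈ 5.973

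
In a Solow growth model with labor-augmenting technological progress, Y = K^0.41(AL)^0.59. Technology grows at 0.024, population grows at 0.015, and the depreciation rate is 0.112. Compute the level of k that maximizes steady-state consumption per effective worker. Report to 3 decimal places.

k_gold ≈ 5.436

The effective depreciation rate is n + g + δ = 0.015 + 0.024 + 0.112 = 0.151.
Golden rule sets MPK = n+g+δ: 0.41·k^(0.41−1) = 0.151, so k_gold = (0.41/0.151)^(1/0.59) ≈ 5.4358.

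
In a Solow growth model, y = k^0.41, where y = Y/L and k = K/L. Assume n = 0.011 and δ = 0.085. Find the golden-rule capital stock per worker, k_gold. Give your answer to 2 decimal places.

Capital per worker breaks even when investment replaces (n + δ)·k; here n + δ = 0.096.
Golden rule sets MPK = n+δ: 0.41·k^(0.41−1) = 0.096, so k_gold = (0.41/0.096)^(1/0.59) ≈ 11.7129.

k_gold ≈ 11.71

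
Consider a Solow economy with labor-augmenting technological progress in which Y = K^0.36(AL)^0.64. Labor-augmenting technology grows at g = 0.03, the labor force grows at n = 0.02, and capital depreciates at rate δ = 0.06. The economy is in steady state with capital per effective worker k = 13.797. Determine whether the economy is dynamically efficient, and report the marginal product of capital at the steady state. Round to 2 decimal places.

dynamically inefficient; MPK ≈ 0.07

Break-even investment rate: n + g + δ = 0.02 + 0.03 + 0.06 = 0.11.
MPK = 0.36·k^(0.36−1) = 0.36·13.797^(-0.64) ≈ 0.0671.
MPK < 0.11, so the economy is dynamically inefficient (over-saving).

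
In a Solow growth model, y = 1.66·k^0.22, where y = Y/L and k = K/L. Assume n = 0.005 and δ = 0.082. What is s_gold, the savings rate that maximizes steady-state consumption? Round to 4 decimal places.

Break-even investment rate: n + δ = 0.005 + 0.082 = 0.087.
At the golden rule MPK = n+δ, and in any Cobb-Douglas steady state s = (n+δ)·k/y = MPK·k/y = capital's share 0.22.

s_gold = 0.2200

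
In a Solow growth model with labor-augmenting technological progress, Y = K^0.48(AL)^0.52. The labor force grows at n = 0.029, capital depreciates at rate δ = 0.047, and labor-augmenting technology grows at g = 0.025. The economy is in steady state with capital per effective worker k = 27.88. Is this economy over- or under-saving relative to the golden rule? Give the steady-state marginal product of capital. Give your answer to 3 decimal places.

Capital per effective worker breaks even when investment replaces (n + g + δ)·k; here n + g + δ = 0.101.
MPK = 0.48·k^(0.48−1) = 0.48·27.88^(-0.52) ≈ 0.0851.
MPK < 0.101, so the economy is dynamically inefficient (over-saving).

over-saving; MPK ≈ 0.085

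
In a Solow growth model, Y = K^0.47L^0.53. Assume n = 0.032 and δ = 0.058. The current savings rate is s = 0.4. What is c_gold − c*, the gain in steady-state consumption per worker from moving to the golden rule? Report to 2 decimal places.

Break-even investment rate: n + δ = 0.032 + 0.058 = 0.09.
Current steady state (s = 0.4): k* = (0.4/0.09)^(1/0.53) ≈ 16.6839, y* = 16.6839^0.47 ≈ 3.7539, c* = (1−0.4)·3.7539 ≈ 2.2523.
At the golden rule the marginal product of capital equals n+δ: 0.47·k^(0.47−1) = 0.09. Solving, k_gold = (0.47/0.09)^(1/0.53) ≈ 22.6175.
y_gold = 22.6175^0.47 ≈ 4.3310, c_gold = y_gold − 0.09·k_gold ≈ 2.2954.
Gain: Δc = 2.2954 − 2.2523 ≈ 0.0431.

Δc ≈ 0.04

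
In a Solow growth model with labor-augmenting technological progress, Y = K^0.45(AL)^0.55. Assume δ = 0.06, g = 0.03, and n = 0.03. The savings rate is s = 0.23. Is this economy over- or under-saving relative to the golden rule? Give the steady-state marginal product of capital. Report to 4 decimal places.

under-saving; MPK ≈ 0.2348

The effective depreciation rate is n + g + δ = 0.03 + 0.03 + 0.06 = 0.12.
Steady-state k*: s·k^0.45 = 0.12·k gives k* = (0.23/0.12)^(1/0.55) ≈ 3.2638.
MPK = 0.45·3.2638^(-0.55) ≈ 0.2348.
MPK > n+g+δ = 0.12, so the economy is dynamically efficient (under-saving).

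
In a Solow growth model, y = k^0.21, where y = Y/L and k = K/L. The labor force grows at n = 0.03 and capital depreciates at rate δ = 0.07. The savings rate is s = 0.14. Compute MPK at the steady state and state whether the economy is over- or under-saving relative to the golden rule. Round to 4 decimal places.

under-saving; MPK ≈ 0.1500

Break-even investment rate: n + δ = 0.03 + 0.07 = 0.1.
Steady-state k*: s·k^0.21 = 0.1·k gives k* = (0.14/0.1)^(1/0.79) ≈ 1.5310.
MPK = 0.21·1.5310^(-0.79) ≈ 0.1500.
MPK > n+δ = 0.1, so the economy is dynamically efficient (under-saving).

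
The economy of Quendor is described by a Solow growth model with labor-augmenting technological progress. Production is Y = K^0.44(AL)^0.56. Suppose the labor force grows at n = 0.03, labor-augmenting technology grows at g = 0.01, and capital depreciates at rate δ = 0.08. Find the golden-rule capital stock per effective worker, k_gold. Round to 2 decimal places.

k_gold ≈ 10.18

Capital per effective worker breaks even when investment replaces (n + g + δ)·k; here n + g + δ = 0.12.
Golden rule sets MPK = n+g+δ: 0.44·k^(0.44−1) = 0.12, so k_gold = (0.44/0.12)^(1/0.56) ≈ 10.1772.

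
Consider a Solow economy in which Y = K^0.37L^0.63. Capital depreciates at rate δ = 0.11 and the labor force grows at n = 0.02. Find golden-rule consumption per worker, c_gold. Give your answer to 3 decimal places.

The effective depreciation rate is n + δ = 0.02 + 0.11 = 0.13.
Golden rule sets MPK = n+δ: 0.37·k^(0.37−1) = 0.13, so k_gold = (0.37/0.13)^(1/0.63) ≈ 5.2607.
y_gold = 5.2607^0.37 ≈ 1.8484.
c_gold = y_gold − (n+δ)·k_gold = 1.8484 − 0.13·5.2607 ≈ 1.1645.

c_gold ≈ 1.164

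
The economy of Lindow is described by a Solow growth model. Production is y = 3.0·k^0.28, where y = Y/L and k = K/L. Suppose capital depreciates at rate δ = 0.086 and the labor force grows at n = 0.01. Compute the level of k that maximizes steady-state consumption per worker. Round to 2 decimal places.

k_gold ≈ 20.34

Capital per worker breaks even when investment replaces (n + δ)·k; here n + δ = 0.096.
Maximizing c = f(k) − (n+δ)·k gives f'(k) = n+δ, i.e. 0.28·3.0·k^(0.28−1) = 0.096, so k_gold = (0.28·3.0/0.096)^(1/0.72) ≈ 20.3397.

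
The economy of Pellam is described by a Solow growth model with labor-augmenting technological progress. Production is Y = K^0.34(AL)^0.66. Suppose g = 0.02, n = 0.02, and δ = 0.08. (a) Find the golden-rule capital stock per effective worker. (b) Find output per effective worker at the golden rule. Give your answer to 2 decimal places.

Capital per effective worker breaks even when investment replaces (n + g + δ)·k; here n + g + δ = 0.12.
Golden rule sets MPK = n+g+δ: 0.34·k^(0.34−1) = 0.12, so k_gold = (0.34/0.12)^(1/0.66) ≈ 4.8451.
y_gold = 4.8451^0.34 ≈ 1.7100.

(a) k_gold ≈ 4.85; (b) y_gold ≈ 1.71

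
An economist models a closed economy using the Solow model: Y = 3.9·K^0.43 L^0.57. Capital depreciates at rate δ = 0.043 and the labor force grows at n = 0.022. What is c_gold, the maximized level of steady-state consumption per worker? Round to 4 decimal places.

n + δ = 0.022 + 0.043 = 0.065.
Setting f'(k) = n+δ gives 0.43·3.9·k^(0.43−1) = 0.065, hence k_gold = (0.43·3.9/0.065)^(1/0.57) ≈ 299.5890.
y_gold = 3.9·299.5890^0.43 ≈ 45.2867.
c_gold = y_gold − (n+δ)·k_gold = 45.2867 − 0.065·299.5890 ≈ 25.8134.

c_gold ≈ 25.8134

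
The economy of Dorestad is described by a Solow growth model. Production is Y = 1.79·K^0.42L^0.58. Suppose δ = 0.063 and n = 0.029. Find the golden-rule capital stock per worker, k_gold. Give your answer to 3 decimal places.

Capital per worker breaks even when investment replaces (n + δ)·k; here n + δ = 0.092.
At the golden rule the marginal product of capital equals n+δ: 0.42·1.79·k^(0.42−1) = 0.092. Solving, k_gold = (0.42·1.79/0.092)^(1/0.58) ≈ 37.4073.

k_gold ≈ 37.407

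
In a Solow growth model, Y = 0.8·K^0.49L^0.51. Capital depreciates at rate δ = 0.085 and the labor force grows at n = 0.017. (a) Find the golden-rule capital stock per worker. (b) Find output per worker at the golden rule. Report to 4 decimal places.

The effective depreciation rate is n + δ = 0.017 + 0.085 = 0.102.
Golden rule sets MPK = n+δ: 0.49·0.8·k^(0.49−1) = 0.102, so k_gold = (0.49·0.8/0.102)^(1/0.51) ≈ 14.0102.
y_gold = 0.8·14.0102^0.49 ≈ 2.9164.

(a) k_gold ≈ 14.0102; (b) y_gold ≈ 2.9164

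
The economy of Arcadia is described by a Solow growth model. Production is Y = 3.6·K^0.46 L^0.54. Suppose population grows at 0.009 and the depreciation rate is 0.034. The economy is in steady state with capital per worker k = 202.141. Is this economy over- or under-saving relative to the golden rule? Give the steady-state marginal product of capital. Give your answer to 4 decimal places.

under-saving; MPK ≈ 0.0942

n + δ = 0.009 + 0.034 = 0.043.
MPK = 0.46·3.6·k^(0.46−1) = 0.46·3.6·202.141^(-0.54) ≈ 0.0942.
MPK > 0.043, so the economy is dynamically efficient (under-saving).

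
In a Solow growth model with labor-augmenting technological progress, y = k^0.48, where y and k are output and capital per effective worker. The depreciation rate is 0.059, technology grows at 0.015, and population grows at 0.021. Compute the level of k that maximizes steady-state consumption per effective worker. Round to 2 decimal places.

k_gold ≈ 22.54

Capital per effective worker breaks even when investment replaces (n + g + δ)·k; here n + g + δ = 0.095.
Setting f'(k) = n+g+δ gives 0.48·k^(0.48−1) = 0.095, hence k_gold = (0.48/0.095)^(1/0.52) ≈ 22.5382.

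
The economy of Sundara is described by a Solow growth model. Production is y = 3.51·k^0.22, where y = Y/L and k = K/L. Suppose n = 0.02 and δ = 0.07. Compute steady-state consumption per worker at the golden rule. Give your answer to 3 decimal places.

c_gold ≈ 5.020

Capital per worker breaks even when investment replaces (n + δ)·k; here n + δ = 0.09.
Setting f'(k) = n+δ gives 0.22·3.51·k^(0.22−1) = 0.09, hence k_gold = (0.22·3.51/0.09)^(1/0.78) ≈ 15.7318.
y_gold = 3.51·15.7318^0.22 ≈ 6.4357.
c_gold = y_gold − (n+δ)·k_gold = 6.4357 − 0.09·15.7318 ≈ 5.0199.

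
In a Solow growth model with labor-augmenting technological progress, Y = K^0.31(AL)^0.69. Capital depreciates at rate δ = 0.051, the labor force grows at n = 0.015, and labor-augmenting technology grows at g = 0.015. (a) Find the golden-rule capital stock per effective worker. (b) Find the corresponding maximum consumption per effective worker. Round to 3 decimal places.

Capital per effective worker breaks even when investment replaces (n + g + δ)·k; here n + g + δ = 0.081.
Golden rule sets MPK = n+g+δ: 0.31·k^(0.31−1) = 0.081, so k_gold = (0.31/0.081)^(1/0.69) ≈ 6.9944.
y_gold = 6.9944^0.31 ≈ 1.8276; c_gold = y_gold − 0.081·k_gold ≈ 1.2610.

(a) k_gold ≈ 6.994; (b) c_gold ≈ 1.261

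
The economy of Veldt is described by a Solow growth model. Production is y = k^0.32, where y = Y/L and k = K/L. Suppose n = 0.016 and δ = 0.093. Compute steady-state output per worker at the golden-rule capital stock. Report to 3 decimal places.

n + δ = 0.016 + 0.093 = 0.109.
Maximizing c = f(k) − (n+δ)·k gives f'(k) = n+δ, i.e. 0.32·k^(0.32−1) = 0.109, so k_gold = (0.32/0.109)^(1/0.68) ≈ 4.8734.
Output: y_gold = k_gold^0.32 = 4.8734^0.32 ≈ 1.6600.

y_gold ≈ 1.660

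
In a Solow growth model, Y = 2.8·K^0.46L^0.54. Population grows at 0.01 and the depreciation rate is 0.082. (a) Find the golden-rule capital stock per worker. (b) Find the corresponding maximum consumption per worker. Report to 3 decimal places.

Break-even investment rate: n + δ = 0.01 + 0.082 = 0.092.
At the golden rule the marginal product of capital equals n+δ: 0.46·2.8·k^(0.46−1) = 0.092. Solving, k_gold = (0.46·2.8/0.092)^(1/0.54) ≈ 132.5743.
y_gold = 2.8·132.5743^0.46 ≈ 26.5149; c_gold = y_gold − 0.092·k_gold ≈ 14.3180.

(a) k_gold ≈ 132.574; (b) c_gold ≈ 14.318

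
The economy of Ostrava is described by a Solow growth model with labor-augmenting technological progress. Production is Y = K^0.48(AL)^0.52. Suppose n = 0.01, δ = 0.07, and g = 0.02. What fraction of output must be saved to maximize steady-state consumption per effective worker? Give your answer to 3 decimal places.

Break-even investment rate: n + g + δ = 0.01 + 0.02 + 0.07 = 0.1.
At the golden rule MPK = n+g+δ, and in any Cobb-Douglas steady state s = (n+g+δ)·k/y = MPK·k/y = capital's share 0.48.

s_gold = 0.480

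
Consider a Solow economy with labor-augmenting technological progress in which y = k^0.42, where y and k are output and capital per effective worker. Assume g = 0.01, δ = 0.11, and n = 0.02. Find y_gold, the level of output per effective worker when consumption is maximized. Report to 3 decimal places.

Break-even investment rate: n + g + δ = 0.02 + 0.01 + 0.11 = 0.14.
Golden rule sets MPK = n+g+δ: 0.42·k^(0.42−1) = 0.14, so k_gold = (0.42/0.14)^(1/0.58) ≈ 6.6470.
Output: y_gold = k_gold^0.42 = 6.6470^0.42 ≈ 2.2157.

y_gold ≈ 2.216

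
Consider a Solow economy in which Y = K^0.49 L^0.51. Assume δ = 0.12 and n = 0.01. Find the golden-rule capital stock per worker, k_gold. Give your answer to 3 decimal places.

k_gold ≈ 13.487

Capital per worker breaks even when investment replaces (n + δ)·k; here n + δ = 0.13.
Maximizing c = f(k) − (n+δ)·k gives f'(k) = n+δ, i.e. 0.49·k^(0.49−1) = 0.13, so k_gold = (0.49/0.13)^(1/0.51) ≈ 13.4868.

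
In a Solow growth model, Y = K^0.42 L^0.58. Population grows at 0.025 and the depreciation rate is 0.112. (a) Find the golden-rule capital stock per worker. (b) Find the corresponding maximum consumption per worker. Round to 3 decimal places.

Break-even investment rate: n + δ = 0.025 + 0.112 = 0.137.
Golden rule sets MPK = n+δ: 0.42·k^(0.42−1) = 0.137, so k_gold = (0.42/0.137)^(1/0.58) ≈ 6.8999.
y_gold = 6.8999^0.42 ≈ 2.2507; c_gold = y_gold − 0.137·k_gold ≈ 1.3054.

(a) k_gold ≈ 6.900; (b) c_gold ≈ 1.305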